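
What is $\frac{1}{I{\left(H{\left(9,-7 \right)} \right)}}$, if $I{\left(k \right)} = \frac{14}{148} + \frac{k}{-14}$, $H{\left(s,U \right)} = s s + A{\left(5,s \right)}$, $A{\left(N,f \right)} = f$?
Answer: $- \frac{518}{3281} \approx -0.15788$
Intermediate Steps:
$H{\left(s,U \right)} = s + s^{2}$ ($H{\left(s,U \right)} = s s + s = s^{2} + s = s + s^{2}$)
$I{\left(k \right)} = \frac{7}{74} - \frac{k}{14}$ ($I{\left(k \right)} = 14 \cdot \frac{1}{148} + k \left(- \frac{1}{14}\right) = \frac{7}{74} - \frac{k}{14}$)
$\frac{1}{I{\left(H{\left(9,-7 \right)} \right)}} = \frac{1}{\frac{7}{74} - \frac{9 \left(1 + 9\right)}{14}} = \frac{1}{\frac{7}{74} - \frac{9 \cdot 10}{14}} = \frac{1}{\frac{7}{74} - \frac{45}{7}} = \frac{1}{- \frac{3281}{518}} = - \frac{518}{3281}$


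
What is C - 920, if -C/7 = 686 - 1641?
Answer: 5765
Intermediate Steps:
C = 6685 (C = -7*(686 - 1641) = -7*(-955) = 6685)
C - 920 = 6685 - 920 = 5765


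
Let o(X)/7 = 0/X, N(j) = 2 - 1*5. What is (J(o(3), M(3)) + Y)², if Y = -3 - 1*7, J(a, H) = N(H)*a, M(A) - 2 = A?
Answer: 100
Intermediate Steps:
M(A) = 2 + A
N(j) = -3 (N(j) = 2 - 5 = -3)
o(X) = 0 (o(X) = 7*(0/X) = 7*0 = 0)
J(a, H) = -3*a
Y = -10 (Y = -3 - 7 = -10)
(J(o(3), M(3)) + Y)² = (-3*0 - 10)² = (0 - 10)² = (-10)² = 100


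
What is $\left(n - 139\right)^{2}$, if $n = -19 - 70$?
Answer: $51984$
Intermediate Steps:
$n = -89$ ($n = -19 - 70 = -89$)
$\left(n - 139\right)^{2} = \left(-89 - 139\right)^{2} = \left(-228\right)^{2} = 51984$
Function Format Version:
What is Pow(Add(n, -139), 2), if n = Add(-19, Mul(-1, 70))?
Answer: 51984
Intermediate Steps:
n = -89 (n = Add(-19, -70) = -89)
Pow(Add(n, -139), 2) = Pow(Add(-89, -139), 2) = Pow(-228, 2) = 51984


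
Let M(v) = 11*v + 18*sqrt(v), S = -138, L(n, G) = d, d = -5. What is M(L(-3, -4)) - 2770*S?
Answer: 382205 + 18*I*sqrt(5) ≈ 3.8221e+5 + 40.249*I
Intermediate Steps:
L(n, G) = -5
M(L(-3, -4)) - 2770*S = (11*(-5) + 18*sqrt(-5)) - 2770*(-138) = (-55 + 18*(I*sqrt(5))) - 1385*(-276) = (-55 + 18*I*sqrt(5)) + 382260 = 382205 + 18*I*sqrt(5)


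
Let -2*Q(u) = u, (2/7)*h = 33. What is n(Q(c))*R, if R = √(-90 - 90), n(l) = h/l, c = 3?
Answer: -462*I*√5 ≈ -1033.1*I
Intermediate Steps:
h = 231/2 (h = (7/2)*33 = 231/2 ≈ 115.50)
Q(u) = -u/2
n(l) = 231/(2*l)
R = 6*I*√5 (R = √(-180) = 6*I*√5 ≈ 13.416*I)
n(Q(c))*R = (231/(2*((-½*3))))*(6*I*√5) = (231/(2*(-3/2)))*(6*I*√5) = ((231/2)*(-⅔))*(6*I*√5) = -462*I*√5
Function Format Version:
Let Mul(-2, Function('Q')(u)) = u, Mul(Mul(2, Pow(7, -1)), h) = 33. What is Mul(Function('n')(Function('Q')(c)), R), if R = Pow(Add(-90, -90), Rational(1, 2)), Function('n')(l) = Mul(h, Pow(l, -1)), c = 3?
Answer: Mul(-462, I, Pow(5, Rational(1, 2))) ≈ Mul(-1033.1, I)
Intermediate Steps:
h = Rational(231, 2) (h = Mul(Rational(7, 2), 33) = Rational(231, 2) ≈ 115.50)
Function('Q')(u) = Mul(Rational(-1, 2), u)
Function('n')(l) = Mul(Rational(231, 2), Pow(l, -1))
R = Mul(6, I, Pow(5, Rational(1, 2))) (R = Pow(-180, Rational(1, 2)) = Mul(6, I, Pow(5, Rational(1, 2))) ≈ Mul(13.416, I))
Mul(Function('n')(Function('Q')(c)), R) = Mul(Mul(Rational(231, 2), Pow(Mul(Rational(-1, 2), 3), -1)), Mul(6, I, Pow(5, Rational(1, 2)))) = Mul(Mul(Rational(231, 2), Pow(Rational(-3, 2), -1)), Mul(6, I, Pow(5, Rational(1, 2)))) = Mul(Mul(Rational(231, 2), Rational(-2, 3)), Mul(6, I, Pow(5, Rational(1, 2)))) = Mul(-77, Mul(6, I, Pow(5, Rational(1, 2)))) = Mul(-462, I, Pow(5, Rational(1, 2)))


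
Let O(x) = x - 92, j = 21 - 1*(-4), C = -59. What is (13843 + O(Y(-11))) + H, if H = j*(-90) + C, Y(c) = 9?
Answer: 11451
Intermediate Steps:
j = 25 (j = 21 + 4 = 25)
H = -2309 (H = 25*(-90) - 59 = -2250 - 59 = -2309)
O(x) = -92 + x
(13843 + O(Y(-11))) + H = (13843 + (-92 + 9)) - 2309 = (13843 - 83) - 2309 = 13760 - 2309 = 11451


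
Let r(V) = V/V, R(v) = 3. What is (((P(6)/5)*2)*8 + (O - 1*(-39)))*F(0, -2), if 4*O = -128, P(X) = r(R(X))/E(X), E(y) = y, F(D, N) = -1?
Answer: -113/15 ≈ -7.5333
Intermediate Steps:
r(V) = 1
P(X) = 1/X
O = -32 (O = (¼)*(-128) = -32)
(((P(6)/5)*2)*8 + (O - 1*(-39)))*F(0, -2) = (((1/(6*5))*2)*8 + (-32 - 1*(-39)))*(-1) = ((((⅙)*(⅕))*2)*8 + (-32 + 39))*(-1) = (((1/30)*2)*8 + 7)*(-1) = ((1/15)*8 + 7)*(-1) = (8/15 + 7)*(-1) = (113/15)*(-1) = -113/15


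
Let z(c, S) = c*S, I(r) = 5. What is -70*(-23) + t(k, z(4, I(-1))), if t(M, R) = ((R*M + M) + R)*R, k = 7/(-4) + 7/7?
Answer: 1695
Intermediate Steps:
k = -¾ (k = 7*(-¼) + 7*(⅐) = -7/4 + 1 = -¾ ≈ -0.75000)
z(c, S) = S*c
t(M, R) = R*(M + R + M*R) (t(M, R) = ((M*R + M) + R)*R = ((M + M*R) + R)*R = (M + R + M*R)*R = R*(M + R + M*R))
-70*(-23) + t(k, z(4, I(-1))) = -70*(-23) + (5*4)*(-¾ + 5*4 - 15*4/4) = 1610 + 20*(-¾ + 20 - ¾*20) = 1610 + 20*(-¾ + 20 - 15) = 1610 + 20*(17/4) = 1610 + 85 = 1695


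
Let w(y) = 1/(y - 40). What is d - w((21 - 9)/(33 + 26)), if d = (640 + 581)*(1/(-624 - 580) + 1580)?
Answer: 340860851918/176687 ≈ 1.9292e+6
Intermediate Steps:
w(y) = 1/(-40 + y)
d = 2322731499/1204 (d = 1221*(1/(-1204) + 1580) = 1221*(-1/1204 + 1580) = 1221*(1902319/1204) = 2322731499/1204 ≈ 1.9292e+6)
d - w((21 - 9)/(33 + 26)) = 2322731499/1204 - 1/(-40 + (21 - 9)/(33 + 26)) = 2322731499/1204 - 1/(-40 + 12/59) = 2322731499/1204 - 1/(-2348/59) = 2322731499/1204 - 1*(-59/2348) = 2322731499/1204 + 59/2348 = 340860851918/176687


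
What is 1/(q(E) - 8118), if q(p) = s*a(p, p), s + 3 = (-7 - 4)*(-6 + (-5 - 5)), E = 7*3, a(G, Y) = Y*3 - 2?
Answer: 1/2435 ≈ 0.00041068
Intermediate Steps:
a(G, Y) = -2 + 3*Y (a(G, Y) = 3*Y - 2 = -2 + 3*Y)
E = 21
s = 173 (s = -3 + (-7 - 4)*(-6 + (-5 - 5)) = -3 - 11*(-6 - 10) = -3 - 11*(-16) = -3 + 176 = 173)
q(p) = -346 + 519*p (q(p) = 173*(-2 + 3*p) = -346 + 519*p)
1/(q(E) - 8118) = 1/((-346 + 519*21) - 8118) = 1/((-346 + 10899) - 8118) = 1/(10553 - 8118) = 1/2435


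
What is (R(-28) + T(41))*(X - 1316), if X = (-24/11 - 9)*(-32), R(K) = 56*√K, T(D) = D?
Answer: -432140/11 - 1180480*I*√7/11 ≈ -39285.0 - 2.8393e+5*I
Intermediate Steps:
X = 3936/11 (X = (-24*1/11 - 9)*(-32) = (-24/11 - 9)*(-32) = -123/11*(-32) = 3936/11 ≈ 357.82)
(R(-28) + T(41))*(X - 1316) = (56*√(-28) + 41)*(3936/11 - 1316) = (56*(2*I*√7) + 41)*(-10540/11) = (112*I*√7 + 41)*(-10540/11) = (41 + 112*I*√7)*(-10540/11) = -432140/11 - 1180480*I*√7/11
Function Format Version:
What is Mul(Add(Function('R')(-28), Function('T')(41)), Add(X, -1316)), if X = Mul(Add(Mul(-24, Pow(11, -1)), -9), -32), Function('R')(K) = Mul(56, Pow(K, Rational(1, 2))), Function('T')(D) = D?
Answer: Add(Rational(-432140, 11), Mul(Rational(-1180480, 11), I, Pow(7, Rational(1, 2)))) ≈ Add(-39285., Mul(-2.8393e+5, I))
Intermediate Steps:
X = Rational(3936, 11) (X = Mul(Add(Mul(-24, Rational(1, 11)), -9), -32) = Mul(Add(Rational(-24, 11), -9), -32) = Mul(Rational(-123, 11), -32) = Rational(3936, 11) ≈ 357.82)
Mul(Add(Function('R')(-28), Function('T')(41)), Add(X, -1316)) = Mul(Add(Mul(56, Pow(-28, Rational(1, 2))), 41), Add(Rational(3936, 11), -1316)) = Mul(Add(Mul(56, Mul(2, I, Pow(7, Rational(1, 2)))), 41), Rational(-10540, 11)) = Mul(Add(Mul(112, I, Pow(7, Rational(1, 2))), 41), Rational(-10540, 11)) = Mul(Add(41, Mul(112, I, Pow(7, Rational(1, 2)))), Rational(-10540, 11)) = Add(Rational(-432140, 11), Mul(Rational(-1180480, 11), I, Pow(7, Rational(1, 2))))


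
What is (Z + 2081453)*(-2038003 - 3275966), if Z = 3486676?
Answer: -29588864894001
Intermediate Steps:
(Z + 2081453)*(-2038003 - 3275966) = (3486676 + 2081453)*(-2038003 - 3275966) = 5568129*(-5313969) = -29588864894001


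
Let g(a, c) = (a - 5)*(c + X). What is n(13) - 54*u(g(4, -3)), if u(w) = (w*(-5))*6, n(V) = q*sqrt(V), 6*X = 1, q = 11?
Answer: 4590 + 11*sqrt(13) ≈ 4629.7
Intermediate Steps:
X = 1/6 (X = (1/6)*1 = 1/6 ≈ 0.16667)
g(a, c) = (-5 + a)*(1/6 + c) (g(a, c) = (a - 5)*(c + 1/6) = (-5 + a)*(1/6 + c))
n(V) = 11*sqrt(V)
u(w) = -30*w (u(w) = -5*w*6 = -30*w)
n(13) - 54*u(g(4, -3)) = 11*sqrt(13) - (-1620)*(-5/6 - 5*(-3) + (1/6)*4 + 4*(-3)) = 11*sqrt(13) - (-1620)*(-5/6 + 15 + 2/3 - 12) = 11*sqrt(13) - (-1620)*17/6 = 11*sqrt(13) - 54*(-85) = 11*sqrt(13) + 4590 = 4590 + 11*sqrt(13)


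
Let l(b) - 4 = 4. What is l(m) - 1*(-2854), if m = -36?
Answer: 2862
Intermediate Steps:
l(b) = 8 (l(b) = 4 + 4 = 8)
l(m) - 1*(-2854) = 8 - 1*(-2854) = 8 + 2854 = 2862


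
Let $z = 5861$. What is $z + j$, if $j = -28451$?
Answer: $-22590$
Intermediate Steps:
$z + j = 5861 - 28451 = -22590$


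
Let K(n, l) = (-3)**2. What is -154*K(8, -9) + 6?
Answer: -1380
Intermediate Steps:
K(n, l) = 9
-154*K(8, -9) + 6 = -154*9 + 6 = -1386 + 6 = -1380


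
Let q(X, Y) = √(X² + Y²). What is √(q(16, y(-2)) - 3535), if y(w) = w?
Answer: √(-3535 + 2*√65) ≈ 59.32*I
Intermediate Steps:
√(q(16, y(-2)) - 3535) = √(√(16² + (-2)²) - 3535) = √(√(256 + 4) - 3535) = √(√260 - 3535) = √(2*√65 - 3535) = √(-3535 + 2*√65)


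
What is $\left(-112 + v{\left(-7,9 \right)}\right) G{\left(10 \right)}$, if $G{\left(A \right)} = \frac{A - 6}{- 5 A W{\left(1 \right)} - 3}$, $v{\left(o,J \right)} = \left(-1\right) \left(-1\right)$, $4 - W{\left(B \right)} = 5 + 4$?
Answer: $- \frac{444}{247} \approx -1.7976$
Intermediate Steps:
$W{\left(B \right)} = -5$ ($W{\left(B \right)} = 4 - \left(5 + 4\right) = 4 - 9 = -5$)
$v{\left(o,J \right)} = 1$
$G{\left(A \right)} = \frac{-6 + A}{-3 + 25 A}$ ($G{\left(A \right)} = \frac{A - 6}{- 5 A \left(-5\right) - 3} = \frac{-6 + A}{25 A - 3} = \frac{-6 + A}{-3 + 25 A}$)
$\left(-112 + v{\left(-7,9 \right)}\right) G{\left(10 \right)} = \left(-112 + 1\right) \frac{6 - 10}{3 - 250} = - 111 \frac{6 - 10}{3 - 250} = - 111 \frac{1}{-247} \left(-4\right) = - 111 \left(\left(- \frac{1}{247}\right) \left(-4\right)\right) = \left(-111\right) \frac{4}{247} = - \frac{444}{247}$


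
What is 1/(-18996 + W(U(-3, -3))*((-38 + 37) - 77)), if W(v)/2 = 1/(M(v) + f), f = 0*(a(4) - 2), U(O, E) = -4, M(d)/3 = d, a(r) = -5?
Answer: -1/18983 ≈ -5.2679e-5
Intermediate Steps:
M(d) = 3*d
f = 0 (f = 0*(-5 - 2) = 0*(-7) = 0)
W(v) = 2/(3*v) (W(v) = 2/(3*v + 0) = 2/((3*v)) = 2*(1/(3*v)) = 2/(3*v))
1/(-18996 + W(U(-3, -3))*((-38 + 37) - 77)) = 1/(-18996 + ((2/3)/(-4))*((-38 + 37) - 77)) = 1/(-18996 + ((2/3)*(-1/4))*(-1 - 77)) = 1/(-18996 - 1/6*(-78)) = 1/(-18996 + 13) = 1/(-18983) = -1/18983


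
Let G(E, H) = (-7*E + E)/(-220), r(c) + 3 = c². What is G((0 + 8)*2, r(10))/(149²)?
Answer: 24/1221055 ≈ 1.9655e-5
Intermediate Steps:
r(c) = -3 + c²
G(E, H) = 3*E/110 (G(E, H) = -6*E*(-1/220) = 3*E/110)
G((0 + 8)*2, r(10))/(149²) = (3*((0 + 8)*2)/110)/(149²) = (3*(8*2)/110)/22201 = ((3/110)*16)*(1/22201) = (24/55)*(1/22201) = 24/1221055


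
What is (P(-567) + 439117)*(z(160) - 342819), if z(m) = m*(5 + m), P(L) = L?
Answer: -138765552450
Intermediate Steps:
(P(-567) + 439117)*(z(160) - 342819) = (-567 + 439117)*(160*(5 + 160) - 342819) = 438550*(160*165 - 342819) = 438550*(26400 - 342819) = 438550*(-316419) = -138765552450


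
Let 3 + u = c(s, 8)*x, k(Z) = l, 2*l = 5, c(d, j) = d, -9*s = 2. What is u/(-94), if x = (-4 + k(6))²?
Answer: 7/188 ≈ 0.037234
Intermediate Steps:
s = -2/9 (s = -⅑*2 = -2/9 ≈ -0.22222)
l = 5/2 (l = (½)*5 = 5/2 ≈ 2.5000)
k(Z) = 5/2
x = 9/4 (x = (-4 + 5/2)² = (-3/2)² = 9/4 ≈ 2.2500)
u = -7/2 (u = -3 - 2/9*9/4 = -3 - ½ = -7/2 ≈ -3.5000)
u/(-94) = -7/2/(-94) = -7/2*(-1/94) = 7/188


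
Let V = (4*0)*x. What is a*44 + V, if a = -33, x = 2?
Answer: -1452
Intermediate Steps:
V = 0 (V = (4*0)*2 = 0*2 = 0)
a*44 + V = -33*44 + 0 = -1452 + 0 = -1452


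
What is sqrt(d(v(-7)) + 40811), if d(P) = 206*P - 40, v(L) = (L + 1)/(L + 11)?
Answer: sqrt(40462) ≈ 201.15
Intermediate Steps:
v(L) = (1 + L)/(11 + L)
d(P) = -40 + 206*P
sqrt(d(v(-7)) + 40811) = sqrt((-40 + 206*((1 - 7)/(11 - 7))) + 40811) = sqrt((-40 + 206*(-6/4)) + 40811) = sqrt((-40 + 206*((1/4)*(-6))) + 40811) = sqrt((-40 + 206*(-3/2)) + 40811) = sqrt((-40 - 309) + 40811) = sqrt(-349 + 40811) = sqrt(40462)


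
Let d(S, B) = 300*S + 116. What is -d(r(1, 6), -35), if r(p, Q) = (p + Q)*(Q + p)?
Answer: -14816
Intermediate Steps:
r(p, Q) = (Q + p)² (r(p, Q) = (Q + p)*(Q + p) = (Q + p)²)
d(S, B) = 116 + 300*S
-d(r(1, 6), -35) = -(116 + 300*(6 + 1)²) = -(116 + 300*7²) = -(116 + 300*49) = -(116 + 14700) = -1*14816 = -14816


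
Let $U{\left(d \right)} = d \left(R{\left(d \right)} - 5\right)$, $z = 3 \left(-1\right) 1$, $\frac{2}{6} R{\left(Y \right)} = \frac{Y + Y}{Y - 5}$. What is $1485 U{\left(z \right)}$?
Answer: $\frac{49005}{4} \approx 12251.0$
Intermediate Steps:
$R{\left(Y \right)} = \frac{6 Y}{-5 + Y}$ ($R{\left(Y \right)} = 3 \frac{Y + Y}{Y - 5} = 3 \frac{2 Y}{-5 + Y} = \frac{6 Y}{-5 + Y}$)
$z = -3$ ($z = \left(-3\right) 1 = -3$)
$U{\left(d \right)} = d \left(-5 + \frac{6 d}{-5 + d}\right)$ ($U{\left(d \right)} = d \left(\frac{6 d}{-5 + d} - 5\right) = d \left(-5 + \frac{6 d}{-5 + d}\right)$)
$1485 U{\left(z \right)} = 1485 \left(- \frac{3 \left(25 - 3\right)}{-5 - 3}\right) = 1485 \left(\left(-3\right) \frac{1}{-8} \cdot 22\right) = 1485 \left(\left(-3\right) \left(- \frac{1}{8}\right) 22\right) = 1485 \cdot \frac{33}{4} = \frac{49005}{4}$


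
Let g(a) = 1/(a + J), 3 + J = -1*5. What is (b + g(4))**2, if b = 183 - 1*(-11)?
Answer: 600625/16 ≈ 37539.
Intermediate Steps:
b = 194 (b = 183 + 11 = 194)
J = -8 (J = -3 - 1*5 = -3 - 5 = -8)
g(a) = 1/(-8 + a) (g(a) = 1/(a - 8) = 1/(-8 + a))
(b + g(4))**2 = (194 + 1/(-8 + 4))**2 = (194 + 1/(-4))**2 = (194 - 1/4)**2 = (775/4)**2 = 600625/16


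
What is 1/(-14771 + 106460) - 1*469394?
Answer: -43038266465/91689 ≈ -4.6939e+5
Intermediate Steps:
1/(-14771 + 106460) - 1*469394 = 1/91689 - 469394 = -43038266465/91689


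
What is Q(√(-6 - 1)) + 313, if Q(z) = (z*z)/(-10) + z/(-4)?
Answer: 3137/10 - I*√7/4 ≈ 313.7 - 0.66144*I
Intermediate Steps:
Q(z) = -z/4 - z²/10 (Q(z) = z²*(-⅒) + z*(-¼) = -z²/10 - z/4 = -z/4 - z²/10)
Q(√(-6 - 1)) + 313 = -√(-6 - 1)*(5 + 2*√(-6 - 1))/20 + 313 = -√(-7)*(5 + 2*√(-7))/20 + 313 = -I*√7*(5 + 2*(I*√7))/20 + 313 = -I*√7*(5 + 2*I*√7)/20 + 313 = 313 - I*√7*(5 + 2*I*√7)/20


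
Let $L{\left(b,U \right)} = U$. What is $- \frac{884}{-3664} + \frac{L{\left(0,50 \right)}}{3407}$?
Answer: $\frac{798747}{3120812} \approx 0.25594$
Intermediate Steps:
$- \frac{884}{-3664} + \frac{L{\left(0,50 \right)}}{3407} = - \frac{884}{-3664} + \frac{50}{3407} = \left(-884\right) \left(- \frac{1}{3664}\right) + 50 \cdot \frac{1}{3407} = \frac{221}{916} + \frac{50}{3407} = \frac{798747}{3120812}$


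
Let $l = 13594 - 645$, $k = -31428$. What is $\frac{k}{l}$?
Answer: $- \frac{31428}{12949} \approx -2.4271$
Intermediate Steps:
$l = 12949$
$\frac{k}{l} = - \frac{31428}{12949}$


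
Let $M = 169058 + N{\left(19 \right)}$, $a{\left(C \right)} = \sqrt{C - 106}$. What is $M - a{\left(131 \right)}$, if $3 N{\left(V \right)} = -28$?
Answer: $\frac{507131}{3} \approx 1.6904 \cdot 10^{5}$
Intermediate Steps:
$a{\left(C \right)} = \sqrt{-106 + C}$
$N{\left(V \right)} = - \frac{28}{3}$ ($N{\left(V \right)} = \frac{1}{3} \left(-28\right) = - \frac{28}{3}$)
$M = \frac{507146}{3}$ ($M = 169058 - \frac{28}{3} = \frac{507146}{3} \approx 1.6905 \cdot 10^{5}$)
$M - a{\left(131 \right)} = \frac{507146}{3} - \sqrt{-106 + 131} = \frac{507146}{3} - \sqrt{25} = \frac{507146}{3} - 5 = \frac{507131}{3}$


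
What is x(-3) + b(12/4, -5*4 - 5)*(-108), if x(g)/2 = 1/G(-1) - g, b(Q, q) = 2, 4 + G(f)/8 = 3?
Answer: -841/4 ≈ -210.25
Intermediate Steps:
G(f) = -8 (G(f) = -32 + 8*3 = -32 + 24 = -8)
x(g) = -¼ - 2*g (x(g) = 2*(1/(-8) - g) = 2*(-⅛ - g) = -¼ - 2*g)
x(-3) + b(12/4, -5*4 - 5)*(-108) = (-¼ - 2*(-3)) + 2*(-108) = (-¼ + 6) - 216 = 23/4 - 216 = -841/4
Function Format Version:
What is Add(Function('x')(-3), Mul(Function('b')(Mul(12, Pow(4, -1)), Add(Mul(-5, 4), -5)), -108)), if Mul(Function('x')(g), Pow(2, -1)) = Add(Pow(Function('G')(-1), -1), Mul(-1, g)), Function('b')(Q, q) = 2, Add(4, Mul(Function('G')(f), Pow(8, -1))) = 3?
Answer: Rational(-841, 4) ≈ -210.25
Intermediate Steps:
Function('G')(f) = -8 (Function('G')(f) = Add(-32, Mul(8, 3)) = Add(-32, 24) = -8)
Function('x')(g) = Add(Rational(-1, 4), Mul(-2, g)) (Function('x')(g) = Mul(2, Add(Pow(-8, -1), Mul(-1, g))) = Mul(2, Add(Rational(-1, 8), Mul(-1, g))) = Add(Rational(-1, 4), Mul(-2, g)))
Add(Function('x')(-3), Mul(Function('b')(Mul(12, Pow(4, -1)), Add(Mul(-5, 4), -5)), -108)) = Add(Add(Rational(-1, 4), Mul(-2, -3)), Mul(2, -108)) = Add(Add(Rational(-1, 4), 6), -216) = Add(Rational(23, 4), -216) = Rational(-841, 4)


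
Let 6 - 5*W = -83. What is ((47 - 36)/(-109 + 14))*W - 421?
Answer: -200954/475 ≈ -423.06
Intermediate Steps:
W = 89/5 (W = 6/5 - ⅕*(-83) = 6/5 + 83/5 = 89/5 ≈ 17.800)
((47 - 36)/(-109 + 14))*W - 421 = ((47 - 36)/(-109 + 14))*(89/5) - 421 = (11/(-95))*(89/5) - 421 = (11*(-1/95))*(89/5) - 421 = -11/95*89/5 - 421 = -979/475 - 421 = -200954/475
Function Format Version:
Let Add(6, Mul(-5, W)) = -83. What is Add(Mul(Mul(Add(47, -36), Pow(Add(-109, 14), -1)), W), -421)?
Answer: Rational(-200954, 475) ≈ -423.06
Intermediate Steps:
W = Rational(89, 5) (W = Add(Rational(6, 5), Mul(Rational(-1, 5), -83)) = Add(Rational(6, 5), Rational(83, 5)) = Rational(89, 5) ≈ 17.800)
Add(Mul(Mul(Add(47, -36), Pow(Add(-109, 14), -1)), W), -421) = Add(Mul(Mul(Add(47, -36), Pow(Add(-109, 14), -1)), Rational(89, 5)), -421) = Add(Mul(Mul(11, Pow(-95, -1)), Rational(89, 5)), -421) = Add(Mul(Mul(11, Rational(-1, 95)), Rational(89, 5)), -421) = Add(Mul(Rational(-11, 95), Rational(89, 5)), -421) = Add(Rational(-979, 475), -421) = Rational(-200954, 475)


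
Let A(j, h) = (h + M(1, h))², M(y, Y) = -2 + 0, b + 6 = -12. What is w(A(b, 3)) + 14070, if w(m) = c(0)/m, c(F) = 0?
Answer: 14070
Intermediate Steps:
b = -18 (b = -6 - 12 = -18)
M(y, Y) = -2
A(j, h) = (-2 + h)² (A(j, h) = (h - 2)² = (-2 + h)²)
w(m) = 0 (w(m) = 0/m = 0)
w(A(b, 3)) + 14070 = 0 + 14070 = 14070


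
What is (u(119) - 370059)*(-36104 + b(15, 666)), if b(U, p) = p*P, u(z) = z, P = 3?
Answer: 12617173640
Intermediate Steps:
b(U, p) = 3*p (b(U, p) = p*3 = 3*p)
(u(119) - 370059)*(-36104 + b(15, 666)) = (119 - 370059)*(-36104 + 3*666) = -369940*(-36104 + 1998) = -369940*(-34106) = 12617173640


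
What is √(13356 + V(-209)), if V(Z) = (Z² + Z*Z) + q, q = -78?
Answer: 4*√6290 ≈ 317.24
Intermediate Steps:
V(Z) = -78 + 2*Z² (V(Z) = (Z² + Z*Z) - 78 = (Z² + Z²) - 78 = 2*Z² - 78 = -78 + 2*Z²)
√(13356 + V(-209)) = √(13356 + (-78 + 2*(-209)²)) = √(13356 + (-78 + 2*43681)) = √(13356 + (-78 + 87362)) = √(13356 + 87284) = √100640 = 4*√6290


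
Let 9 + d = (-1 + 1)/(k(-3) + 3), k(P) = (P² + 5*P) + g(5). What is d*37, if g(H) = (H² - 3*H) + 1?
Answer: -333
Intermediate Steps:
g(H) = 1 + H² - 3*H
k(P) = 11 + P² + 5*P (k(P) = (P² + 5*P) + (1 + 5² - 3*5) = (P² + 5*P) + (1 + 25 - 15) = (P² + 5*P) + 11 = 11 + P² + 5*P)
d = -9 (d = -9 + (-1 + 1)/((11 + (-3)² + 5*(-3)) + 3) = -9 + 0/((11 + 9 - 15) + 3) = -9 + 0/(5 + 3) = -9 + 0/8 = -9 + 0*(⅛) = -9 + 0 = -9)
d*37 = -9*37 = -333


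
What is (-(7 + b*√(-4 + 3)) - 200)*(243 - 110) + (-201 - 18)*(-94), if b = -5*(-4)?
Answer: -6945 - 2660*I ≈ -6945.0 - 2660.0*I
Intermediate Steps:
b = 20
(-(7 + b*√(-4 + 3)) - 200)*(243 - 110) + (-201 - 18)*(-94) = (-(7 + 20*√(-4 + 3)) - 200)*(243 - 110) + (-201 - 18)*(-94) = (-(7 + 20*√(-1)) - 200)*133 - 219*(-94) = (-(7 + 20*I) - 200)*133 + 20586 = ((-7 - 20*I) - 200)*133 + 20586 = (-207 - 20*I)*133 + 20586 = (-27531 - 2660*I) + 20586 = -6945 - 2660*I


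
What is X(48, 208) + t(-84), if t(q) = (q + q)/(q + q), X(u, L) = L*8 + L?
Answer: 1873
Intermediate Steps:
X(u, L) = 9*L (X(u, L) = 8*L + L = 9*L)
t(q) = 1 (t(q) = (2*q)/((2*q)) = (2*q)*(1/(2*q)) = 1)
X(48, 208) + t(-84) = 9*208 + 1 = 1872 + 1 = 1873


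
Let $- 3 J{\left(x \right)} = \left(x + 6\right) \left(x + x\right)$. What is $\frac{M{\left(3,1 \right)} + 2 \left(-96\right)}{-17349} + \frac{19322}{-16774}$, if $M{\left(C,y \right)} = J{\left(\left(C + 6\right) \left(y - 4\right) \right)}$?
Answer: $- \frac{54276033}{48502021} \approx -1.119$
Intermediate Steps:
$J{\left(x \right)} = - \frac{2 x \left(6 + x\right)}{3}$ ($J{\left(x \right)} = - \frac{\left(x + 6\right) \left(x + x\right)}{3} = - \frac{\left(6 + x\right) 2 x}{3} = - \frac{2 x \left(6 + x\right)}{3}$)
$M{\left(C,y \right)} = - \frac{2 \left(-4 + y\right) \left(6 + C\right) \left(6 + \left(-4 + y\right) \left(6 + C\right)\right)}{3}$ ($M{\left(C,y \right)} = - \frac{2 \left(C + 6\right) \left(y - 4\right) \left(6 + \left(C + 6\right) \left(y - 4\right)\right)}{3} = - \frac{2 \left(6 + C\right) \left(-4 + y\right) \left(6 + \left(6 + C\right) \left(-4 + y\right)\right)}{3} = - \frac{2 \left(-4 + y\right) \left(6 + C\right) \left(6 + \left(-4 + y\right) \left(6 + C\right)\right)}{3}$)
$\frac{M{\left(3,1 \right)} + 2 \left(-96\right)}{-17349} + \frac{19322}{-16774} = \frac{- \frac{2 \left(-24 - 12 + 6 \cdot 1 + 3 \cdot 1\right) \left(-18 - 12 + 6 \cdot 1 + 3 \cdot 1\right)}{3} + 2 \left(-96\right)}{-17349} + \frac{19322}{-16774} = \left(- \frac{2 \left(-24 - 12 + 6 + 3\right) \left(-18 - 12 + 6 + 3\right)}{3} - 192\right) \left(- \frac{1}{17349}\right) + 19322 \left(- \frac{1}{16774}\right) = \left(\left(- \frac{2}{3}\right) \left(-27\right) \left(-21\right) - 192\right) \left(- \frac{1}{17349}\right) - \frac{9661}{8387} = \left(-378 - 192\right) \left(- \frac{1}{17349}\right) - \frac{9661}{8387} = \left(-570\right) \left(- \frac{1}{17349}\right) - \frac{9661}{8387} = \frac{190}{5783} - \frac{9661}{8387} = - \frac{54276033}{48502021}$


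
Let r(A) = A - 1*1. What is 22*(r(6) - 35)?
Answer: -660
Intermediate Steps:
r(A) = -1 + A (r(A) = A - 1 = -1 + A)
22*(r(6) - 35) = 22*((-1 + 6) - 35) = 22*(5 - 35) = 22*(-30) = -660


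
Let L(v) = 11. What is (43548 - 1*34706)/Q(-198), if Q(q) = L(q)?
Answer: 8842/11 ≈ 803.82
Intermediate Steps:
Q(q) = 11
(43548 - 1*34706)/Q(-198) = (43548 - 1*34706)/11 = (43548 - 34706)*(1/11) = 8842*(1/11) = 8842/11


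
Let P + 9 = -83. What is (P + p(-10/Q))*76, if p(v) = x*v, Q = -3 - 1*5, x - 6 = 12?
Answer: -5282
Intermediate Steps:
P = -92 (P = -9 - 83 = -92)
x = 18 (x = 6 + 12 = 18)
Q = -8 (Q = -3 - 5 = -8)
p(v) = 18*v
(P + p(-10/Q))*76 = (-92 + 18*(-10/(-8)))*76 = (-92 + 18*(-10*(-1/8)))*76 = (-92 + 18*(5/4))*76 = (-92 + 45/2)*76 = -139/2*76 = -5282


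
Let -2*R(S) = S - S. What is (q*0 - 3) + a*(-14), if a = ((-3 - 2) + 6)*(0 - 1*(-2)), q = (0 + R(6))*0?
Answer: -31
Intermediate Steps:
R(S) = 0 (R(S) = -(S - S)/2 = -½*0 = 0)
q = 0 (q = (0 + 0)*0 = 0*0 = 0)
a = 2 (a = (-5 + 6)*(0 + 2) = 1*2 = 2)
(q*0 - 3) + a*(-14) = (0*0 - 3) + 2*(-14) = (0 - 3) - 28 = -3 - 28 = -31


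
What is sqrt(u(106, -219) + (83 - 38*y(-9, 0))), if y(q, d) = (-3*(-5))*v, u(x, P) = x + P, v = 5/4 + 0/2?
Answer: 3*I*sqrt(330)/2 ≈ 27.249*I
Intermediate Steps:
v = 5/4 (v = 5*(1/4) + 0*(1/2) = 5/4 + 0 = 5/4 ≈ 1.2500)
u(x, P) = P + x
y(q, d) = 75/4 (y(q, d) = -3*(-5)*(5/4) = 15*(5/4) = 75/4)
sqrt(u(106, -219) + (83 - 38*y(-9, 0))) = sqrt((-219 + 106) + (83 - 38*75/4)) = sqrt(-113 + (83 - 1425/2)) = sqrt(-113 - 1259/2) = sqrt(-1485/2) = 3*I*sqrt(330)/2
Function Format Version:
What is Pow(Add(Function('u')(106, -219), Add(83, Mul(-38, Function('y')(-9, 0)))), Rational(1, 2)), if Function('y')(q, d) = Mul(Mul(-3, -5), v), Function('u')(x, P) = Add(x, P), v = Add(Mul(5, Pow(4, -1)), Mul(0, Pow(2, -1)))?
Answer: Mul(Rational(3, 2), I, Pow(330, Rational(1, 2))) ≈ Mul(27.249, I)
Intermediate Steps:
v = Rational(5, 4) (v = Add(Mul(5, Rational(1, 4)), Mul(0, Rational(1, 2))) = Add(Rational(5, 4), 0) = Rational(5, 4) ≈ 1.2500)
Function('u')(x, P) = Add(P, x)
Function('y')(q, d) = Rational(75, 4) (Function('y')(q, d) = Mul(Mul(-3, -5), Rational(5, 4)) = Mul(15, Rational(5, 4)) = Rational(75, 4))
Pow(Add(Function('u')(106, -219), Add(83, Mul(-38, Function('y')(-9, 0)))), Rational(1, 2)) = Pow(Add(Add(-219, 106), Add(83, Mul(-38, Rational(75, 4)))), Rational(1, 2)) = Pow(Add(-113, Add(83, Rational(-1425, 2))), Rational(1, 2)) = Pow(Add(-113, Rational(-1259, 2)), Rational(1, 2)) = Pow(Rational(-1485, 2), Rational(1, 2)) = Mul(Rational(3, 2), I, Pow(330, Rational(1, 2)))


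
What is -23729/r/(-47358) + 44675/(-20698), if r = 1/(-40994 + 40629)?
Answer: -45345713995/245053971 ≈ -185.04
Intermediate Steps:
r = -1/365 (r = 1/(-365) = -1/365 ≈ -0.0027397)
-23729/r/(-47358) + 44675/(-20698) = -23729/(-1/365)/(-47358) + 44675/(-20698) = -23729*(-365)*(-1/47358) + 44675*(-1/20698) = 8661085*(-1/47358) - 44675/20698 = -8661085/47358 - 44675/20698 = -45345713995/245053971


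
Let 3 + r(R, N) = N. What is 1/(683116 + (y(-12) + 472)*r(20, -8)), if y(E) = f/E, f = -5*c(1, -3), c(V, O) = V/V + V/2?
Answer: 8/5423337 ≈ 1.4751e-6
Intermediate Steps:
c(V, O) = 1 + V/2 (c(V, O) = 1 + V*(½) = 1 + V/2)
f = -15/2 (f = -5*(1 + (½)*1) = -5*(1 + ½) = -5*3/2 = -15/2 ≈ -7.5000)
r(R, N) = -3 + N
y(E) = -15/(2*E)
1/(683116 + (y(-12) + 472)*r(20, -8)) = 1/(683116 + (-15/2/(-12) + 472)*(-3 - 8)) = 1/(683116 + (-15/2*(-1/12) + 472)*(-11)) = 1/(683116 + (5/8 + 472)*(-11)) = 1/(683116 + (3781/8)*(-11)) = 1/(683116 - 41591/8) = 1/(5423337/8) = 8/5423337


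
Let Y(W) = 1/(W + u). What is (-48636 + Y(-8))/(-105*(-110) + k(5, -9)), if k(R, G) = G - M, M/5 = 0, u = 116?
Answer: -5252687/1246428 ≈ -4.2142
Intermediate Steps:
M = 0 (M = 5*0 = 0)
Y(W) = 1/(116 + W) (Y(W) = 1/(W + 116) = 1/(116 + W))
k(R, G) = G (k(R, G) = G - 1*0 = G + 0 = G)
(-48636 + Y(-8))/(-105*(-110) + k(5, -9)) = (-48636 + 1/(116 - 8))/(-105*(-110) - 9) = (-48636 + 1/108)/(11550 - 9) = (-48636 + 1/108)/11541 = -5252687/108*1/11541 = -5252687/1246428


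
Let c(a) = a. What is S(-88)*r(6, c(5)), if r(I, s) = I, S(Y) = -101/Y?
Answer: 303/44 ≈ 6.8864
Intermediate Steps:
S(-88)*r(6, c(5)) = -101/(-88)*6 = -101*(-1/88)*6 = (101/88)*6 = 303/44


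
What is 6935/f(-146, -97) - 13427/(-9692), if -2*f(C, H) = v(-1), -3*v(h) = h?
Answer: -403270693/9692 ≈ -41609.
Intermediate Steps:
v(h) = -h/3
f(C, H) = -1/6 (f(C, H) = -(-1)*(-1)/6 = -1/2*1/3 = -1/6)
6935/f(-146, -97) - 13427/(-9692) = 6935/(-1/6) - 13427/(-9692) = 6935*(-6) - 13427*(-1/9692) = -41610 + 13427/9692 = -403270693/9692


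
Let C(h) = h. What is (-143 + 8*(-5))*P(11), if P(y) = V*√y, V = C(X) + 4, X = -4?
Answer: 0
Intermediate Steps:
V = 0 (V = -4 + 4 = 0)
P(y) = 0 (P(y) = 0*√y = 0)
(-143 + 8*(-5))*P(11) = (-143 + 8*(-5))*0 = (-143 - 40)*0 = -183*0 = 0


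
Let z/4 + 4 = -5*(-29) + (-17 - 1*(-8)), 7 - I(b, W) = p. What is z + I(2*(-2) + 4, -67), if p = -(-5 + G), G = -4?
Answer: 526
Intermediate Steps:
p = 9 (p = -(-5 - 4) = -1*(-9) = 9)
I(b, W) = -2 (I(b, W) = 7 - 1*9 = 7 - 9 = -2)
z = 528 (z = -16 + 4*(-5*(-29) + (-17 - 1*(-8))) = -16 + 4*(145 + (-17 + 8)) = -16 + 4*(145 - 9) = -16 + 4*136 = -16 + 544 = 528)
z + I(2*(-2) + 4, -67) = 528 - 2 = 526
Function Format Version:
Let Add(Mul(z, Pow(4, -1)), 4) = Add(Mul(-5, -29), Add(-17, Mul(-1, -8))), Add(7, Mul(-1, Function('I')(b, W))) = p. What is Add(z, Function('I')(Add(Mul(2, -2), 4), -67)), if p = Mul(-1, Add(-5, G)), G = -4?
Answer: 526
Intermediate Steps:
p = 9 (p = Mul(-1, Add(-5, -4)) = Mul(-1, -9) = 9)
Function('I')(b, W) = -2 (Function('I')(b, W) = Add(7, Mul(-1, 9)) = Add(7, -9) = -2)
z = 528 (z = Add(-16, Mul(4, Add(Mul(-5, -29), Add(-17, Mul(-1, -8))))) = Add(-16, Mul(4, Add(145, Add(-17, 8)))) = Add(-16, Mul(4, Add(145, -9))) = Add(-16, Mul(4, 136)) = Add(-16, 544) = 528)
Add(z, Function('I')(Add(Mul(2, -2), 4), -67)) = Add(528, -2) = 526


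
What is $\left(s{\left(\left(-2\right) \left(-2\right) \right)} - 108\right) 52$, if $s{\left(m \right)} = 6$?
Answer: $-5304$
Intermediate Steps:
$\left(s{\left(\left(-2\right) \left(-2\right) \right)} - 108\right) 52 = \left(6 - 108\right) 52 = \left(-102\right) 52 = -5304$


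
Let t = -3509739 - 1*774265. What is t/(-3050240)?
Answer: 1071001/762560 ≈ 1.4045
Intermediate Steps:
t = -4284004 (t = -3509739 - 774265 = -4284004)
t/(-3050240) = -4284004/(-3050240) = -4284004*(-1/3050240) = 1071001/762560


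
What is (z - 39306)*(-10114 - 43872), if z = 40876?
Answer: -84758020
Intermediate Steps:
(z - 39306)*(-10114 - 43872) = (40876 - 39306)*(-10114 - 43872) = 1570*(-53986) = -84758020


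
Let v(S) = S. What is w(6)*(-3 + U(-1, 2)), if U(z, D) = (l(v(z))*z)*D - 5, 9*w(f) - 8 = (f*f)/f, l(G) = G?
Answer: -28/3 ≈ -9.3333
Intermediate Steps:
w(f) = 8/9 + f/9 (w(f) = 8/9 + ((f*f)/f)/9 = 8/9 + (f**2/f)/9 = 8/9 + f/9)
U(z, D) = -5 + D*z**2 (U(z, D) = (z*z)*D - 5 = z**2*D - 5 = D*z**2 - 5 = -5 + D*z**2)
w(6)*(-3 + U(-1, 2)) = (8/9 + (1/9)*6)*(-3 + (-5 + 2*(-1)**2)) = (8/9 + 2/3)*(-3 + (-5 + 2*1)) = 14*(-3 + (-5 + 2))/9 = 14*(-3 - 3)/9 = (14/9)*(-6) = -28/3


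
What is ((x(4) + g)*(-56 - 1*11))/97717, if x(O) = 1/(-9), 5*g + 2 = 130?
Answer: -2077/118845 ≈ -0.017477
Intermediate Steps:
g = 128/5 (g = -2/5 + (1/5)*130 = -2/5 + 26 = 128/5 ≈ 25.600)
x(O) = -1/9
((x(4) + g)*(-56 - 1*11))/97717 = ((-1/9 + 128/5)*(-56 - 1*11))/97717 = (1147*(-56 - 11)/45)*(1/97717) = ((1147/45)*(-67))*(1/97717) = -76849/45*1/97717 = -2077/118845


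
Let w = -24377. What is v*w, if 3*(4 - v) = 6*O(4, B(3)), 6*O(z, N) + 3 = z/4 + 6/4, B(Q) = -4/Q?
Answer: -609425/6 ≈ -1.0157e+5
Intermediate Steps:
O(z, N) = -¼ + z/24 (O(z, N) = -½ + (z/4 + 6/4)/6 = -½ + (z*(¼) + 6*(¼))/6 = -½ + (z/4 + 3/2)/6 = -½ + (3/2 + z/4)/6 = -½ + (¼ + z/24) = -¼ + z/24)
v = 25/6 (v = 4 - 2*(-¼ + (1/24)*4) = 4 - 2*(-¼ + ⅙) = 4 - 2*(-1)/12 = 4 - ⅓*(-½) = 4 + ⅙ = 25/6 ≈ 4.1667)
v*w = (25/6)*(-24377) = -609425/6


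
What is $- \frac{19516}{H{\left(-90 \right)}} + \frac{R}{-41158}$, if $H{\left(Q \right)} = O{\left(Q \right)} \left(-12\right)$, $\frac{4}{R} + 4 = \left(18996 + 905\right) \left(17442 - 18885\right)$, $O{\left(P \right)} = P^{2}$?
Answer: $\frac{2883343450271927}{14360575085145900} \approx 0.20078$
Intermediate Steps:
$R = - \frac{4}{28717147}$ ($R = \frac{4}{-4 + \left(18996 + 905\right) \left(17442 - 18885\right)} = \frac{4}{-4 + 19901 \left(-1443\right)} = \frac{4}{-4 - 28717143} = \frac{4}{-28717147} = 4 \left(- \frac{1}{28717147}\right) = - \frac{4}{28717147} \approx -1.3929 \cdot 10^{-7}$)
$H{\left(Q \right)} = - 12 Q^{2}$ ($H{\left(Q \right)} = Q^{2} \left(-12\right) = - 12 Q^{2}$)
$- \frac{19516}{H{\left(-90 \right)}} + \frac{R}{-41158} = - \frac{19516}{\left(-12\right) \left(-90\right)^{2}} - \frac{4}{28717147 \left(-41158\right)} = - \frac{19516}{\left(-12\right) 8100} - - \frac{2}{590970168113} = - \frac{19516}{-97200} + \frac{2}{590970168113} = \left(-19516\right) \left(- \frac{1}{97200}\right) + \frac{2}{590970168113} = \frac{4879}{24300} + \frac{2}{590970168113} = \frac{2883343450271927}{14360575085145900}$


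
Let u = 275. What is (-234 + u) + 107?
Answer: 148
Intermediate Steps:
(-234 + u) + 107 = (-234 + 275) + 107 = 41 + 107 = 148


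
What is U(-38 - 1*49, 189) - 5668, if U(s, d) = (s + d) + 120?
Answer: -5446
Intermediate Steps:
U(s, d) = 120 + d + s (U(s, d) = (d + s) + 120 = 120 + d + s)
U(-38 - 1*49, 189) - 5668 = (120 + 189 + (-38 - 1*49)) - 5668 = (120 + 189 + (-38 - 49)) - 5668 = (120 + 189 - 87) - 5668 = 222 - 5668 = -5446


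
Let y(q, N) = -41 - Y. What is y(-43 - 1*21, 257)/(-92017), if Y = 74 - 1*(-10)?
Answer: 125/92017 ≈ 0.0013584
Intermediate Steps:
Y = 84 (Y = 74 + 10 = 84)
y(q, N) = -125 (y(q, N) = -41 - 1*84 = -41 - 84 = -125)
y(-43 - 1*21, 257)/(-92017) = -125/(-92017) = -125*(-1/92017) = 125/92017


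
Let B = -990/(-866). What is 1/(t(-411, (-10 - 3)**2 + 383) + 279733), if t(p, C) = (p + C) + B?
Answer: 433/121185937 ≈ 3.5730e-6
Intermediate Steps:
B = 495/433 (B = -990*(-1/866) = 495/433 ≈ 1.1432)
t(p, C) = 495/433 + C + p (t(p, C) = (p + C) + 495/433 = (C + p) + 495/433 = 495/433 + C + p)
1/(t(-411, (-10 - 3)**2 + 383) + 279733) = 1/((495/433 + ((-10 - 3)**2 + 383) - 411) + 279733) = 1/((495/433 + ((-13)**2 + 383) - 411) + 279733) = 1/((495/433 + (169 + 383) - 411) + 279733) = 1/((495/433 + 552 - 411) + 279733) = 1/(61548/433 + 279733) = 1/(121185937/433) = 433/121185937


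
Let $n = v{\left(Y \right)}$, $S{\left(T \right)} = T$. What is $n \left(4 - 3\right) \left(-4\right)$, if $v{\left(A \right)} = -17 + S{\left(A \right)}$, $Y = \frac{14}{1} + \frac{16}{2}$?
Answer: $-20$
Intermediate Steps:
$Y = 22$ ($Y = 14 \cdot 1 + 16 \cdot \frac{1}{2} = 14 + 8 = 22$)
$v{\left(A \right)} = -17 + A$
$n = 5$ ($n = -17 + 22 = 5$)
$n \left(4 - 3\right) \left(-4\right) = 5 \left(4 - 3\right) \left(-4\right) = 5 \cdot 1 \left(-4\right) = 5 \left(-4\right) = -20$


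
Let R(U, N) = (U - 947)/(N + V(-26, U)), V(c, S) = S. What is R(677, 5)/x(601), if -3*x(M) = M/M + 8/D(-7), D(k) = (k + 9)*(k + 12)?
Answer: 225/341 ≈ 0.65982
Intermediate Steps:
D(k) = (9 + k)*(12 + k)
R(U, N) = (-947 + U)/(N + U) (R(U, N) = (U - 947)/(N + U) = (-947 + U)/(N + U))
x(M) = -⅗ (x(M) = -(M/M + 8/(108 + (-7)² + 21*(-7)))/3 = -(1 + 8/(108 + 49 - 147))/3 = -(1 + 8/10)/3 = -(1 + 8*(⅒))/3 = -(1 + ⅘)/3 = -⅓*9/5 = -⅗)
R(677, 5)/x(601) = ((-947 + 677)/(5 + 677))/(-⅗) = (-270/682)*(-5/3) = ((1/682)*(-270))*(-5/3) = -135/341*(-5/3) = 225/341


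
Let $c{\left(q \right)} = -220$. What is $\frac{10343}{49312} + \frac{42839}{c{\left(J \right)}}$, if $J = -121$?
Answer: $- \frac{527550327}{2712160} \approx -194.51$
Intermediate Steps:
$\frac{10343}{49312} + \frac{42839}{c{\left(J \right)}} = \frac{10343}{49312} + \frac{42839}{-220} = 10343 \cdot \frac{1}{49312} + 42839 \left(- \frac{1}{220}\right) = \frac{10343}{49312} - \frac{42839}{220} = - \frac{527550327}{2712160}$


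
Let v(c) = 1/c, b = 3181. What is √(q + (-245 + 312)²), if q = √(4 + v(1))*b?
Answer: √(4489 + 3181*√5) ≈ 107.71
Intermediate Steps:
q = 3181*√5 (q = √(4 + 1/1)*3181 = √(4 + 1)*3181 = √5*3181 = 3181*√5 ≈ 7112.9)
√(q + (-245 + 312)²) = √(3181*√5 + (-245 + 312)²) = √(3181*√5 + 67²) = √(3181*√5 + 4489) = √(4489 + 3181*√5)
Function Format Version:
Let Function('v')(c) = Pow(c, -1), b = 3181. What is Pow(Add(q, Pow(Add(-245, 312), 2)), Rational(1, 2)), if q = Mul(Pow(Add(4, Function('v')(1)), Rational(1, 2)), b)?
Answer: Pow(Add(4489, Mul(3181, Pow(5, Rational(1, 2)))), Rational(1, 2)) ≈ 107.71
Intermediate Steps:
q = Mul(3181, Pow(5, Rational(1, 2))) (q = Mul(Pow(Add(4, Pow(1, -1)), Rational(1, 2)), 3181) = Mul(Pow(Add(4, 1), Rational(1, 2)), 3181) = Mul(Pow(5, Rational(1, 2)), 3181) = Mul(3181, Pow(5, Rational(1, 2))) ≈ 7112.9)
Pow(Add(q, Pow(Add(-245, 312), 2)), Rational(1, 2)) = Pow(Add(Mul(3181, Pow(5, Rational(1, 2))), Pow(Add(-245, 312), 2)), Rational(1, 2)) = Pow(Add(Mul(3181, Pow(5, Rational(1, 2))), Pow(67, 2)), Rational(1, 2)) = Pow(Add(Mul(3181, Pow(5, Rational(1, 2))), 4489), Rational(1, 2)) = Pow(Add(4489, Mul(3181, Pow(5, Rational(1, 2)))), Rational(1, 2))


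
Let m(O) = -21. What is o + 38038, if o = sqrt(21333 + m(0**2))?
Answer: 38038 + 24*sqrt(37) ≈ 38184.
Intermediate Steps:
o = 24*sqrt(37) (o = sqrt(21333 - 21) = sqrt(21312) = 24*sqrt(37) ≈ 145.99)
o + 38038 = 24*sqrt(37) + 38038 = 38038 + 24*sqrt(37)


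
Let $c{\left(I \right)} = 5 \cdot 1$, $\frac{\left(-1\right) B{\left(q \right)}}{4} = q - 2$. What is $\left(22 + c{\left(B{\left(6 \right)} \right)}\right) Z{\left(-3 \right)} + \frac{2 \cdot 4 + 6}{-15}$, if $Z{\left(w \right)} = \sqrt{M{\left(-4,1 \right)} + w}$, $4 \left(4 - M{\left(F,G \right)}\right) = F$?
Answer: $- \frac{14}{15} + 27 \sqrt{2} \approx 37.25$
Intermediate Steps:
$B{\left(q \right)} = 8 - 4 q$ ($B{\left(q \right)} = - 4 \left(q - 2\right) = - 4 \left(-2 + q\right) = 8 - 4 q$)
$M{\left(F,G \right)} = 4 - \frac{F}{4}$
$c{\left(I \right)} = 5$
$Z{\left(w \right)} = \sqrt{5 + w}$ ($Z{\left(w \right)} = \sqrt{\left(4 - -1\right) + w} = \sqrt{\left(4 + 1\right) + w} = \sqrt{5 + w}$)
$\left(22 + c{\left(B{\left(6 \right)} \right)}\right) Z{\left(-3 \right)} + \frac{2 \cdot 4 + 6}{-15} = \left(22 + 5\right) \sqrt{5 - 3} + \frac{2 \cdot 4 + 6}{-15} = 27 \sqrt{2} + \left(8 + 6\right) \left(- \frac{1}{15}\right) = 27 \sqrt{2} + 14 \left(- \frac{1}{15}\right) = 27 \sqrt{2} - \frac{14}{15} = - \frac{14}{15} + 27 \sqrt{2}$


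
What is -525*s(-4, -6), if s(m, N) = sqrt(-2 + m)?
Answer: -525*I*sqrt(6) ≈ -1286.0*I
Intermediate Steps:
-525*s(-4, -6) = -525*sqrt(-2 - 4) = -525*I*sqrt(6)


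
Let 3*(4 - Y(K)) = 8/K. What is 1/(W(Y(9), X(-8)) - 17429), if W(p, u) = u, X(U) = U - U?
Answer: -1/17429 ≈ -5.7376e-5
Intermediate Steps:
X(U) = 0
Y(K) = 4 - 8/(3*K)
1/(W(Y(9), X(-8)) - 17429) = 1/(0 - 17429) = 1/(-17429) = -1/17429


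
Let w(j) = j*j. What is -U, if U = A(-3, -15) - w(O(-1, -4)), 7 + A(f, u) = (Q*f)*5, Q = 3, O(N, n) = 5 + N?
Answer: 68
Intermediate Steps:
A(f, u) = -7 + 15*f (A(f, u) = -7 + (3*f)*5 = -7 + 15*f)
w(j) = j²
U = -68 (U = (-7 + 15*(-3)) - (5 - 1)² = (-7 - 45) - 1*4² = -52 - 1*16 = -52 - 16 = -68)
-U = -1*(-68) = 68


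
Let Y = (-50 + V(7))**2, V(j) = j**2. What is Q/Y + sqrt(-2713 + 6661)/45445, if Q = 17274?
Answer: 17274 + 2*sqrt(987)/45445 ≈ 17274.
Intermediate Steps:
Y = 1 (Y = (-50 + 7**2)**2 = (-50 + 49)**2 = (-1)**2 = 1)
Q/Y + sqrt(-2713 + 6661)/45445 = 17274/1 + sqrt(-2713 + 6661)/45445 = 17274*1 + sqrt(3948)*(1/45445) = 17274 + (2*sqrt(987))*(1/45445) = 17274 + 2*sqrt(987)/45445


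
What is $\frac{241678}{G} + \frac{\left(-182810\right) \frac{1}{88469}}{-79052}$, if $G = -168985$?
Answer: $- \frac{845090394000607}{590911089900590} \approx -1.4301$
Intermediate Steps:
$\frac{241678}{G} + \frac{\left(-182810\right) \frac{1}{88469}}{-79052} = \frac{241678}{-168985} + \frac{\left(-182810\right) \frac{1}{88469}}{-79052} = 241678 \left(- \frac{1}{168985}\right) + \left(-182810\right) \frac{1}{88469} \left(- \frac{1}{79052}\right) = - \frac{241678}{168985} - - \frac{91405}{3496825694} = - \frac{241678}{168985} + \frac{91405}{3496825694} = - \frac{845090394000607}{590911089900590}$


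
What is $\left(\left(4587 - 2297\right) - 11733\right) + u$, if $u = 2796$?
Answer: $-6647$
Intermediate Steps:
$\left(\left(4587 - 2297\right) - 11733\right) + u = \left(\left(4587 - 2297\right) - 11733\right) + 2796 = \left(2290 - 11733\right) + 2796 = -9443 + 2796 = -6647$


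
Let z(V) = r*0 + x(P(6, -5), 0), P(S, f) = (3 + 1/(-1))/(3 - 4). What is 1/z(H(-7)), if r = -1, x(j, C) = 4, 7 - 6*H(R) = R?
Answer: ¼ ≈ 0.25000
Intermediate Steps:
P(S, f) = -2 (P(S, f) = (3 - 1)/(-1) = 2*(-1) = -2)
H(R) = 7/6 - R/6
z(V) = 4 (z(V) = -1*0 + 4 = 0 + 4 = 4)
1/z(H(-7)) = 1/4 = ¼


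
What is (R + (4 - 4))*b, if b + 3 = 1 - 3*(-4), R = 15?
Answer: 150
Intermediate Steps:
b = 10 (b = -3 + (1 - 3*(-4)) = -3 + (1 + 12) = -3 + 13 = 10)
(R + (4 - 4))*b = (15 + (4 - 4))*10 = (15 + 0)*10 = 15*10 = 150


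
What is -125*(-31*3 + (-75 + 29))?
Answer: 17375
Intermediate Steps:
-125*(-31*3 + (-75 + 29)) = -125*(-93 - 46) = -125*(-139) = 17375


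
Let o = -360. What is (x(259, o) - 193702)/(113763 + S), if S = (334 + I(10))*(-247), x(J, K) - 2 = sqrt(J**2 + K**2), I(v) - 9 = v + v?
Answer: -7450/927 + sqrt(196681)/24102 ≈ -8.0183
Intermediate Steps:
I(v) = 9 + 2*v (I(v) = 9 + (v + v) = 9 + 2*v)
x(J, K) = 2 + sqrt(J**2 + K**2)
S = -89661 (S = (334 + (9 + 2*10))*(-247) = (334 + (9 + 20))*(-247) = (334 + 29)*(-247) = 363*(-247) = -89661)
(x(259, o) - 193702)/(113763 + S) = ((2 + sqrt(259**2 + (-360)**2)) - 193702)/(113763 - 89661) = ((2 + sqrt(67081 + 129600)) - 193702)/24102 = ((2 + sqrt(196681)) - 193702)*(1/24102) = (-193700 + sqrt(196681))*(1/24102) = -7450/927 + sqrt(196681)/24102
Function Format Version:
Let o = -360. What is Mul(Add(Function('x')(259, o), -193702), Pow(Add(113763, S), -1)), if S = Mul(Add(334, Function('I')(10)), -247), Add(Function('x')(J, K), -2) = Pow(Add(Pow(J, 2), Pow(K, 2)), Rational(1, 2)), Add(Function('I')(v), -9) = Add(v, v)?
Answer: Add(Rational(-7450, 927), Mul(Rational(1, 24102), Pow(196681, Rational(1, 2)))) ≈ -8.0183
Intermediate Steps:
Function('I')(v) = Add(9, Mul(2, v)) (Function('I')(v) = Add(9, Add(v, v)) = Add(9, Mul(2, v)))
Function('x')(J, K) = Add(2, Pow(Add(Pow(J, 2), Pow(K, 2)), Rational(1, 2)))
S = -89661 (S = Mul(Add(334, Add(9, Mul(2, 10))), -247) = Mul(Add(334, Add(9, 20)), -247) = Mul(Add(334, 29), -247) = Mul(363, -247) = -89661)
Mul(Add(Function('x')(259, o), -193702), Pow(Add(113763, S), -1)) = Mul(Add(Add(2, Pow(Add(Pow(259, 2), Pow(-360, 2)), Rational(1, 2))), -193702), Pow(Add(113763, -89661), -1)) = Mul(Add(Add(2, Pow(Add(67081, 129600), Rational(1, 2))), -193702), Pow(24102, -1)) = Mul(Add(Add(2, Pow(196681, Rational(1, 2))), -193702), Rational(1, 24102)) = Mul(Add(-193700, Pow(196681, Rational(1, 2))), Rational(1, 24102)) = Add(Rational(-7450, 927), Mul(Rational(1, 24102), Pow(196681, Rational(1, 2))))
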